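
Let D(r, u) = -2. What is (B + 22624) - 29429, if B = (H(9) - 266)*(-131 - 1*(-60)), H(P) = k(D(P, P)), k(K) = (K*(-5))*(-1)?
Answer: 12791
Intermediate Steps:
k(K) = 5*K (k(K) = -5*K*(-1) = 5*K)
H(P) = -10 (H(P) = 5*(-2) = -10)
B = 19596 (B = (-10 - 266)*(-131 - 1*(-60)) = -276*(-131 + 60) = -276*(-71) = 19596)
(B + 22624) - 29429 = (19596 + 22624) - 29429 = 42220 - 29429 = 12791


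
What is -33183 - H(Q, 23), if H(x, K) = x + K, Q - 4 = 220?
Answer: -33430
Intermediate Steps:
Q = 224 (Q = 4 + 220 = 224)
H(x, K) = K + x
-33183 - H(Q, 23) = -33183 - (23 + 224) = -33183 - 1*247 = -33183 - 247 = -33430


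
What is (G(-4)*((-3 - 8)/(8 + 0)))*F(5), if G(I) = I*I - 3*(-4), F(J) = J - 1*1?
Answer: -154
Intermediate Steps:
F(J) = -1 + J (F(J) = J - 1 = -1 + J)
G(I) = 12 + I**2 (G(I) = I**2 + 12 = 12 + I**2)
(G(-4)*((-3 - 8)/(8 + 0)))*F(5) = ((12 + (-4)**2)*((-3 - 8)/(8 + 0)))*(-1 + 5) = ((12 + 16)*(-11/8))*4 = (28*(-11*1/8))*4 = (28*(-11/8))*4 = -77/2*4 = -154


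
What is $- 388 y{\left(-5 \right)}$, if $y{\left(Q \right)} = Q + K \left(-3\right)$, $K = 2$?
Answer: $4268$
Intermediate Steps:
$y{\left(Q \right)} = -6 + Q$ ($y{\left(Q \right)} = Q + 2 \left(-3\right) = Q - 6 = -6 + Q$)
$- 388 y{\left(-5 \right)} = - 388 \left(-6 - 5\right) = \left(-388\right) \left(-11\right) = 4268$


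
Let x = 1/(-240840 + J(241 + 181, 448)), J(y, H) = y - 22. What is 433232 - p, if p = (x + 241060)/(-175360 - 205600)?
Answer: 39683252400863199/91598022400 ≈ 4.3323e+5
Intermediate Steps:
J(y, H) = -22 + y
x = -1/240440 (x = 1/(-240840 + (-22 + (241 + 181))) = 1/(-240840 + (-22 + 422)) = 1/(-240840 + 400) = 1/(-240440) = -1/240440 ≈ -4.1590e-6)
p = -57960466399/91598022400 (p = (-1/240440 + 241060)/(-175360 - 205600) = (57960466399/240440)/(-380960) = (57960466399/240440)*(-1/380960) = -57960466399/91598022400 ≈ -0.63277)
433232 - p = 433232 - 1*(-57960466399/91598022400) = 433232 + 57960466399/91598022400 = 39683252400863199/91598022400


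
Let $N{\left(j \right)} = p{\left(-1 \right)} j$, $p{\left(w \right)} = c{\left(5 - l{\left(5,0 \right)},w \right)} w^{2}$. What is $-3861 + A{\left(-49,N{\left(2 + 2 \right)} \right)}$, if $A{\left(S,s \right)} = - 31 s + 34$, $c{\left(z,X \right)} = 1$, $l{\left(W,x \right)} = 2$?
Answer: $-3951$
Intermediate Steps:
$p{\left(w \right)} = w^{2}$ ($p{\left(w \right)} = 1 w^{2} = w^{2}$)
$N{\left(j \right)} = j$ ($N{\left(j \right)} = \left(-1\right)^{2} j = 1 j = j$)
$A{\left(S,s \right)} = 34 - 31 s$
$-3861 + A{\left(-49,N{\left(2 + 2 \right)} \right)} = -3861 + \left(34 - 31 \left(2 + 2\right)\right) = -3861 + \left(34 - 124\right) = -3861 - 90 = -3951$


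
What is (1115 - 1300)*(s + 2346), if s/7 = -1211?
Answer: 1134235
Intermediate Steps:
s = -8477 (s = 7*(-1211) = -8477)
(1115 - 1300)*(s + 2346) = (1115 - 1300)*(-8477 + 2346) = -185*(-6131) = 1134235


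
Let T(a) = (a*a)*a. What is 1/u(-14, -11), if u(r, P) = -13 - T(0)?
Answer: -1/13 ≈ -0.076923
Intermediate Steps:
T(a) = a**3 (T(a) = a**2*a = a**3)
u(r, P) = -13 (u(r, P) = -13 - 1*0**3 = -13 - 1*0 = -13 + 0 = -13)
1/u(-14, -11) = 1/(-13) = -1/13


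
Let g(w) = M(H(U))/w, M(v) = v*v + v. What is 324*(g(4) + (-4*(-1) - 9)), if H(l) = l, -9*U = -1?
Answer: -1610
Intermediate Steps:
U = ⅑ (U = -⅑*(-1) = ⅑ ≈ 0.11111)
M(v) = v + v² (M(v) = v² + v = v + v²)
g(w) = 10/(81*w) (g(w) = ((1 + ⅑)/9)/w = ((⅑)*(10/9))/w = 10/(81*w))
324*(g(4) + (-4*(-1) - 9)) = 324*((10/81)/4 + (-4*(-1) - 9)) = 324*((10/81)*(¼) + (4 - 9)) = 324*(5/162 - 5) = 324*(-805/162) = -1610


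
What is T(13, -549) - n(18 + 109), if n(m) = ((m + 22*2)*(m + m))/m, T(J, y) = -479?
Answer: -821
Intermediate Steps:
n(m) = 88 + 2*m (n(m) = ((m + 44)*(2*m))/m = ((44 + m)*(2*m))/m = (2*m*(44 + m))/m = 88 + 2*m)
T(13, -549) - n(18 + 109) = -479 - (88 + 2*(18 + 109)) = -479 - (88 + 2*127) = -479 - (88 + 254) = -479 - 1*342 = -479 - 342 = -821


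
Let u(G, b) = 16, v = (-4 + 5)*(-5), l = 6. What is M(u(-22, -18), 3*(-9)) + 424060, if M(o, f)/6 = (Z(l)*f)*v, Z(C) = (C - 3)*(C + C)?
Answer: 453220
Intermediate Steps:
v = -5 (v = 1*(-5) = -5)
Z(C) = 2*C*(-3 + C) (Z(C) = (-3 + C)*(2*C) = 2*C*(-3 + C))
M(o, f) = -1080*f (M(o, f) = 6*(((2*6*(-3 + 6))*f)*(-5)) = 6*(((2*6*3)*f)*(-5)) = 6*((36*f)*(-5)) = 6*(-180*f) = -1080*f)
M(u(-22, -18), 3*(-9)) + 424060 = -3240*(-9) + 424060 = -1080*(-27) + 424060 = 29160 + 424060 = 453220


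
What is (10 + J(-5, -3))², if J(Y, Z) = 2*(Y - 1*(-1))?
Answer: 4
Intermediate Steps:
J(Y, Z) = 2 + 2*Y (J(Y, Z) = 2*(Y + 1) = 2*(1 + Y) = 2 + 2*Y)
(10 + J(-5, -3))² = (10 + (2 + 2*(-5)))² = (10 + (2 - 10))² = (10 - 8)² = 2² = 4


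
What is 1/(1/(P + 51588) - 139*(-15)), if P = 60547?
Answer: 112135/233801476 ≈ 0.00047962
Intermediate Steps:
1/(1/(P + 51588) - 139*(-15)) = 1/(1/(60547 + 51588) - 139*(-15)) = 1/(1/112135 + 2085) = 1/(233801476/112135) = 112135/233801476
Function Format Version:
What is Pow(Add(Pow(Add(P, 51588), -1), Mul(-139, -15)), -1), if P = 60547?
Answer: Rational(112135, 233801476) ≈ 0.00047962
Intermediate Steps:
Pow(Add(Pow(Add(P, 51588), -1), Mul(-139, -15)), -1) = Pow(Add(Pow(Add(60547, 51588), -1), Mul(-139, -15)), -1) = Pow(Add(Pow(112135, -1), 2085), -1) = Pow(Add(Rational(1, 112135), 2085), -1) = Pow(Rational(233801476, 112135), -1) = Rational(112135, 233801476)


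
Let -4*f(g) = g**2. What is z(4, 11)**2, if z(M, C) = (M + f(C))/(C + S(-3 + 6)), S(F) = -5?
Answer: 1225/64 ≈ 19.141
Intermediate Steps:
f(g) = -g**2/4
z(M, C) = (M - C**2/4)/(-5 + C) (z(M, C) = (M - C**2/4)/(C - 5) = (M - C**2/4)/(-5 + C))
z(4, 11)**2 = ((4 - 1/4*11**2)/(-5 + 11))**2 = ((4 - 1/4*121)/6)**2 = ((4 - 121/4)/6)**2 = ((1/6)*(-105/4))**2 = (-35/8)**2 = 1225/64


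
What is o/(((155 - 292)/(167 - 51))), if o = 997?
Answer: -115652/137 ≈ -844.17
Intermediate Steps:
o/(((155 - 292)/(167 - 51))) = 997/(((155 - 292)/(167 - 51))) = 997/((-137/116)) = 997/((-137*1/116)) = 997/(-137/116) = 997*(-116/137) = -115652/137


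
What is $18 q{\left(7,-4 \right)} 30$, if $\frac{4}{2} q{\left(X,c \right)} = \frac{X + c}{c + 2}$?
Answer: $-405$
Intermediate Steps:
$q{\left(X,c \right)} = \frac{X + c}{2 \left(2 + c\right)}$ ($q{\left(X,c \right)} = \frac{\left(X + c\right) \frac{1}{c + 2}}{2} = \frac{\left(X + c\right) \frac{1}{2 + c}}{2} = \frac{\frac{1}{2 + c} \left(X + c\right)}{2} = \frac{X + c}{2 \left(2 + c\right)}$)
$18 q{\left(7,-4 \right)} 30 = 18 \frac{7 - 4}{2 \left(2 - 4\right)} 30 = 18 \cdot \frac{1}{2} \frac{1}{-2} \cdot 3 \cdot 30 = 18 \cdot \frac{1}{2} \left(- \frac{1}{2}\right) 3 \cdot 30 = 18 \left(- \frac{3}{4}\right) 30 = \left(- \frac{27}{2}\right) 30 = -405$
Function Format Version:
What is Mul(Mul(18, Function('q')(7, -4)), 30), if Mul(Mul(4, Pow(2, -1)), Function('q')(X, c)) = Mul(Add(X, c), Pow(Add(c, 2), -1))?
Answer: -405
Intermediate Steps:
Function('q')(X, c) = Mul(Rational(1, 2), Pow(Add(2, c), -1), Add(X, c)) (Function('q')(X, c) = Mul(Rational(1, 2), Mul(Add(X, c), Pow(Add(c, 2), -1))) = Mul(Rational(1, 2), Mul(Add(X, c), Pow(Add(2, c), -1))) = Mul(Rational(1, 2), Mul(Pow(Add(2, c), -1), Add(X, c))) = Mul(Rational(1, 2), Pow(Add(2, c), -1), Add(X, c)))
Mul(Mul(18, Function('q')(7, -4)), 30) = Mul(Mul(18, Mul(Rational(1, 2), Pow(Add(2, -4), -1), Add(7, -4))), 30) = Mul(Mul(18, Mul(Rational(1, 2), Pow(-2, -1), 3)), 30) = Mul(Mul(18, Mul(Rational(1, 2), Rational(-1, 2), 3)), 30) = Mul(Mul(18, Rational(-3, 4)), 30) = Mul(Rational(-27, 2), 30) = -405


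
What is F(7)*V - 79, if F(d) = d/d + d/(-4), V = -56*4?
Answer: 89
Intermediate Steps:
V = -224
F(d) = 1 - d/4 (F(d) = 1 + d*(-¼) = 1 - d/4)
F(7)*V - 79 = (1 - ¼*7)*(-224) - 79 = (1 - 7/4)*(-224) - 79 = -¾*(-224) - 79 = 168 - 79 = 89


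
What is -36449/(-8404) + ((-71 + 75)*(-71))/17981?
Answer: 653002733/151112324 ≈ 4.3213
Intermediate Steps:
-36449/(-8404) + ((-71 + 75)*(-71))/17981 = -36449*(-1/8404) + (4*(-71))*(1/17981) = 36449/8404 - 284*1/17981 = 36449/8404 - 284/17981 = 653002733/151112324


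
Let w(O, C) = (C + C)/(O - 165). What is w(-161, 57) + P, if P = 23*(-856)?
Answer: -3209201/163 ≈ -19688.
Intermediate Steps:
w(O, C) = 2*C/(-165 + O) (w(O, C) = (2*C)/(-165 + O) = 2*C/(-165 + O))
P = -19688
w(-161, 57) + P = 2*57/(-165 - 161) - 19688 = 2*57/(-326) - 19688 = 2*57*(-1/326) - 19688 = -57/163 - 19688 = -3209201/163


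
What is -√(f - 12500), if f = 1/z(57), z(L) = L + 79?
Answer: -I*√57799966/68 ≈ -111.8*I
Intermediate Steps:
z(L) = 79 + L
f = 1/136 (f = 1/(79 + 57) = 1/136 ≈ 0.0073529)
-√(f - 12500) = -√(1/136 - 12500) = -√(-1699999/136) = -I*√57799966/68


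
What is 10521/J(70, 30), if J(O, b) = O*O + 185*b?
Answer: 10521/10450 ≈ 1.0068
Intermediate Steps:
J(O, b) = O² + 185*b
10521/J(70, 30) = 10521/(70² + 185*30) = 10521/(4900 + 5550) = 10521/10450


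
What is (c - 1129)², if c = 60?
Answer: 1142761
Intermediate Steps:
(c - 1129)² = (60 - 1129)² = (-1069)² = 1142761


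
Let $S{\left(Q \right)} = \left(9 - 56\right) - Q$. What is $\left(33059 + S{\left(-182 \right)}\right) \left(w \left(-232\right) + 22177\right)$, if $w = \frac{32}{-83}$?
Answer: $\frac{61346329310}{83} \approx 7.3911 \cdot 10^{8}$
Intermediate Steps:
$S{\left(Q \right)} = -47 - Q$
$w = - \frac{32}{83}$ ($w = 32 \left(- \frac{1}{83}\right) = - \frac{32}{83} \approx -0.38554$)
$\left(33059 + S{\left(-182 \right)}\right) \left(w \left(-232\right) + 22177\right) = \left(33059 - -135\right) \left(\left(- \frac{32}{83}\right) \left(-232\right) + 22177\right) = \left(33059 + \left(-47 + 182\right)\right) \left(\frac{7424}{83} + 22177\right) = \left(33059 + 135\right) \frac{1848115}{83} = 33194 \cdot \frac{1848115}{83} = \frac{61346329310}{83}$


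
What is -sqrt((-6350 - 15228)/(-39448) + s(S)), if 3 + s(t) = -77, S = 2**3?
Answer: -I*sqrt(7727522961)/9862 ≈ -8.9136*I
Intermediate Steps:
S = 8
s(t) = -80 (s(t) = -3 - 77 = -80)
-sqrt((-6350 - 15228)/(-39448) + s(S)) = -sqrt((-6350 - 15228)/(-39448) - 80) = -sqrt(-21578*(-1/39448) - 80) = -sqrt(10789/19724 - 80) = -sqrt(-1567131/19724) = -I*sqrt(7727522961)/9862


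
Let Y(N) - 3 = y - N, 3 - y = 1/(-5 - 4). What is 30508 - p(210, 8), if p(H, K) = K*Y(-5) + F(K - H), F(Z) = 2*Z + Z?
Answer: 279226/9 ≈ 31025.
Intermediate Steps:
y = 28/9 (y = 3 - 1/(-5 - 4) = 3 - 1/(-9) = 3 - 1*(-⅑) = 3 + ⅑ = 28/9 ≈ 3.1111)
F(Z) = 3*Z
Y(N) = 55/9 - N (Y(N) = 3 + (28/9 - N) = 55/9 - N)
p(H, K) = -3*H + 127*K/9 (p(H, K) = K*(55/9 - 1*(-5)) + 3*(K - H) = K*(55/9 + 5) + (-3*H + 3*K) = K*(100/9) + (-3*H + 3*K) = 100*K/9 + (-3*H + 3*K) = -3*H + 127*K/9)
30508 - p(210, 8) = 30508 - (-3*210 + (127/9)*8) = 30508 - (-630 + 1016/9) = 30508 - 1*(-4654/9) = 30508 + 4654/9 = 279226/9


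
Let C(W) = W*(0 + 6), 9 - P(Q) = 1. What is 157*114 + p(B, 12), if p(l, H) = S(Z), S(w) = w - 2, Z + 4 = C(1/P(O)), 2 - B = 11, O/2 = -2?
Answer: 71571/4 ≈ 17893.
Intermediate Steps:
O = -4 (O = 2*(-2) = -4)
P(Q) = 8 (P(Q) = 9 - 1*1 = 9 - 1 = 8)
B = -9 (B = 2 - 1*11 = 2 - 11 = -9)
C(W) = 6*W (C(W) = W*6 = 6*W)
Z = -13/4 (Z = -4 + 6/8 = -4 + 6*(1/8) = -4 + 3/4 = -13/4 ≈ -3.2500)
S(w) = -2 + w
p(l, H) = -21/4 (p(l, H) = -2 - 13/4 = -21/4)
157*114 + p(B, 12) = 157*114 - 21/4 = 17898 - 21/4 = 71571/4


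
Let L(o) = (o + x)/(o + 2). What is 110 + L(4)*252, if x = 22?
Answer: 1202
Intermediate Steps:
L(o) = (22 + o)/(2 + o) (L(o) = (o + 22)/(o + 2) = (22 + o)/(2 + o))
110 + L(4)*252 = 110 + ((22 + 4)/(2 + 4))*252 = 110 + (26/6)*252 = 110 + ((1/6)*26)*252 = 110 + (13/3)*252 = 110 + 1092 = 1202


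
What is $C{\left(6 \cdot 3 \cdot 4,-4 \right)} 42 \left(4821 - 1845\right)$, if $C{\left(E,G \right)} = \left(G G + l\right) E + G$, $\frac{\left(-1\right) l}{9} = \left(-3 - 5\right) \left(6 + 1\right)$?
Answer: $4679200512$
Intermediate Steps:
$l = 504$ ($l = - 9 \left(-3 - 5\right) \left(6 + 1\right) = - 9 \left(\left(-8\right) 7\right) = \left(-9\right) \left(-56\right) = 504$)
$C{\left(E,G \right)} = G + E \left(504 + G^{2}\right)$ ($C{\left(E,G \right)} = \left(G G + 504\right) E + G = \left(G^{2} + 504\right) E + G = \left(504 + G^{2}\right) E + G = E \left(504 + G^{2}\right) + G = G + E \left(504 + G^{2}\right)$)
$C{\left(6 \cdot 3 \cdot 4,-4 \right)} 42 \left(4821 - 1845\right) = \left(-4 + 504 \cdot 6 \cdot 3 \cdot 4 + 6 \cdot 3 \cdot 4 \left(-4\right)^{2}\right) 42 \left(4821 - 1845\right) = \left(-4 + 504 \cdot 18 \cdot 4 + 18 \cdot 4 \cdot 16\right) 42 \cdot 2976 = \left(-4 + 504 \cdot 72 + 72 \cdot 16\right) 42 \cdot 2976 = \left(-4 + 36288 + 1152\right) 42 \cdot 2976 = 37436 \cdot 42 \cdot 2976 = 1572312 \cdot 2976 = 4679200512$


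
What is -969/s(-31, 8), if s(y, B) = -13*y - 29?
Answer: -57/22 ≈ -2.5909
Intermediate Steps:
s(y, B) = -29 - 13*y
-969/s(-31, 8) = -969/(-29 - 13*(-31)) = -969/(-29 + 403) = -969/374 = -969*1/374 = -57/22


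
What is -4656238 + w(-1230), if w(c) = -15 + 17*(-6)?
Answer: -4656355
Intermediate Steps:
w(c) = -117 (w(c) = -15 - 102 = -117)
-4656238 + w(-1230) = -4656238 - 117 = -4656355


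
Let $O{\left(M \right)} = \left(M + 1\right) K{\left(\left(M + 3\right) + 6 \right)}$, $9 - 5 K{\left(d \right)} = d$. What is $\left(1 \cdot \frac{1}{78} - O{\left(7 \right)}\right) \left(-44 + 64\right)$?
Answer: $\frac{8746}{39} \approx 224.26$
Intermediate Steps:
$K{\left(d \right)} = \frac{9}{5} - \frac{d}{5}$
$O{\left(M \right)} = - \frac{M \left(1 + M\right)}{5}$ ($O{\left(M \right)} = \left(M + 1\right) \left(\frac{9}{5} - \frac{\left(M + 3\right) + 6}{5}\right) = \left(1 + M\right) \left(\frac{9}{5} - \frac{\left(3 + M\right) + 6}{5}\right) = \left(1 + M\right) \left(\frac{9}{5} - \frac{9 + M}{5}\right) = \left(1 + M\right) \left(\frac{9}{5} - \left(\frac{9}{5} + \frac{M}{5}\right)\right) = \left(1 + M\right) \left(- \frac{M}{5}\right) = - \frac{M \left(1 + M\right)}{5}$)
$\left(1 \cdot \frac{1}{78} - O{\left(7 \right)}\right) \left(-44 + 64\right) = \left(1 \cdot \frac{1}{78} - \left(- \frac{1}{5}\right) 7 \left(1 + 7\right)\right) \left(-44 + 64\right) = \left(1 \cdot \frac{1}{78} - \left(- \frac{1}{5}\right) 7 \cdot 8\right) 20 = \left(\frac{1}{78} - - \frac{56}{5}\right) 20 = \left(\frac{1}{78} + \frac{56}{5}\right) 20 = \frac{4373}{390} \cdot 20 = \frac{8746}{39}$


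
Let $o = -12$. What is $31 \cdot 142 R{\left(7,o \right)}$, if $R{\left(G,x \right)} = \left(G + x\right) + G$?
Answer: $8804$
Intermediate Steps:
$R{\left(G,x \right)} = x + 2 G$
$31 \cdot 142 R{\left(7,o \right)} = 31 \cdot 142 \left(-12 + 2 \cdot 7\right) = 4402 \left(-12 + 14\right) = 4402 \cdot 2 = 8804$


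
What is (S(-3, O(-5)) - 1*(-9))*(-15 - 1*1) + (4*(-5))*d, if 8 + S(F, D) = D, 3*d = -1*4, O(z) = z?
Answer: 272/3 ≈ 90.667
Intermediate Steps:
d = -4/3 (d = (-1*4)/3 = (1/3)*(-4) = -4/3 ≈ -1.3333)
S(F, D) = -8 + D
(S(-3, O(-5)) - 1*(-9))*(-15 - 1*1) + (4*(-5))*d = ((-8 - 5) - 1*(-9))*(-15 - 1*1) + (4*(-5))*(-4/3) = (-13 + 9)*(-15 - 1) - 20*(-4/3) = -4*(-16) + 80/3 = 64 + 80/3 = 272/3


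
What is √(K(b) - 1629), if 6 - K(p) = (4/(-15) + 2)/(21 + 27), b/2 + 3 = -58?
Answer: I*√5842930/60 ≈ 40.287*I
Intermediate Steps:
b = -122 (b = -6 + 2*(-58) = -6 - 116 = -122)
K(p) = 2147/360 (K(p) = 6 - (4/(-15) + 2)/(21 + 27) = 6 - (4*(-1/15) + 2)/48 = 6 - (-4/15 + 2)/48 = 6 - 26/(15*48) = 6 - 1*13/360 = 6 - 13/360 = 2147/360)
√(K(b) - 1629) = √(2147/360 - 1629) = √(-584293/360) = I*√5842930/60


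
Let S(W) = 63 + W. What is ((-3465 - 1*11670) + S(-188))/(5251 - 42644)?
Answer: 15260/37393 ≈ 0.40810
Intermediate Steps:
((-3465 - 1*11670) + S(-188))/(5251 - 42644) = ((-3465 - 1*11670) + (63 - 188))/(5251 - 42644) = ((-3465 - 11670) - 125)/(-37393) = (-15135 - 125)*(-1/37393) = -15260*(-1/37393) = 15260/37393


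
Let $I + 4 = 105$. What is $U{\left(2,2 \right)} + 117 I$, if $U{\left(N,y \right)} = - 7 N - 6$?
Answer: $11797$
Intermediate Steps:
$I = 101$ ($I = -4 + 105 = 101$)
$U{\left(N,y \right)} = -6 - 7 N$
$U{\left(2,2 \right)} + 117 I = \left(-6 - 14\right) + 117 \cdot 101 = \left(-6 - 14\right) + 11817 = -20 + 11817 = 11797$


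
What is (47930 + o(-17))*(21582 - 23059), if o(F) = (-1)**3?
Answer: -70791133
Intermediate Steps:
o(F) = -1
(47930 + o(-17))*(21582 - 23059) = (47930 - 1)*(21582 - 23059) = 47929*(-1477) = -70791133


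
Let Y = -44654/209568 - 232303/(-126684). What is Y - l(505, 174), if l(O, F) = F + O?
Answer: -749320219495/1106204688 ≈ -677.38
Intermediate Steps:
Y = 1792763657/1106204688 (Y = -44654*1/209568 - 232303*(-1/126684) = -22327/104784 + 232303/126684 = 1792763657/1106204688 ≈ 1.6206)
Y - l(505, 174) = 1792763657/1106204688 - (174 + 505) = 1792763657/1106204688 - 1*679 = 1792763657/1106204688 - 679 = -749320219495/1106204688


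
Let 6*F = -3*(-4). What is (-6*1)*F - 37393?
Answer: -37405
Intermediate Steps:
F = 2 (F = (-3*(-4))/6 = (1/6)*12 = 2)
(-6*1)*F - 37393 = -6*1*2 - 37393 = -6*2 - 37393 = -12 - 37393 = -37405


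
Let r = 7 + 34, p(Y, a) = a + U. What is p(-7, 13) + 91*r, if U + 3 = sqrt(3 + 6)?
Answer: 3744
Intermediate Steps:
U = 0 (U = -3 + sqrt(3 + 6) = -3 + sqrt(9) = -3 + 3 = 0)
p(Y, a) = a (p(Y, a) = a + 0 = a)
r = 41
p(-7, 13) + 91*r = 13 + 91*41 = 13 + 3731 = 3744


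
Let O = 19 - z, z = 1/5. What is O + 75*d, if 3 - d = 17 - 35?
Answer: 7969/5 ≈ 1593.8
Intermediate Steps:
d = 21 (d = 3 - (17 - 35) = 3 - 1*(-18) = 3 + 18 = 21)
z = ⅕ ≈ 0.20000
O = 94/5 (O = 19 - 1*⅕ = 19 - ⅕ = 94/5 ≈ 18.800)
O + 75*d = 94/5 + 75*21 = 94/5 + 1575 = 7969/5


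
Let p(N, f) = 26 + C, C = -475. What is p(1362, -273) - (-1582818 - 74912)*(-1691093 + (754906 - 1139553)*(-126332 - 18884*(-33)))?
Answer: -316808293877259739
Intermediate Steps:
p(N, f) = -449 (p(N, f) = 26 - 475 = -449)
p(1362, -273) - (-1582818 - 74912)*(-1691093 + (754906 - 1139553)*(-126332 - 18884*(-33))) = -449 - (-1582818 - 74912)*(-1691093 + (754906 - 1139553)*(-126332 - 18884*(-33))) = -449 - (-1657730)*(-1691093 - 384647*(-126332 + 623172)) = -449 - (-1657730)*(-1691093 - 384647*496840) = -449 - (-1657730)*(-1691093 - 191108015480) = -449 - (-1657730)*(-191109706573) = -449 - 1*316808293877259290 = -449 - 316808293877259290 = -316808293877259739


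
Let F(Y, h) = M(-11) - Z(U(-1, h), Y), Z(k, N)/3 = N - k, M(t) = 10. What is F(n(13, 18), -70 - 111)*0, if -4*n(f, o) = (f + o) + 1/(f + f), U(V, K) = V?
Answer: 0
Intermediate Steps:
n(f, o) = -f/4 - o/4 - 1/(8*f) (n(f, o) = -((f + o) + 1/(f + f))/4 = -((f + o) + 1/(2*f))/4 = -(f + o + 1/(2*f))/4 = -f/4 - o/4 - 1/(8*f))
Z(k, N) = -3*k + 3*N (Z(k, N) = 3*(N - k) = -3*k + 3*N)
F(Y, h) = 7 - 3*Y (F(Y, h) = 10 - (-3*(-1) + 3*Y) = 10 - (3 + 3*Y) = 10 + (-3 - 3*Y) = 7 - 3*Y)
F(n(13, 18), -70 - 111)*0 = (7 - 3*(-1 - 2*13*(13 + 18))/(8*13))*0 = (7 - 3*(-1 - 2*13*31)/(8*13))*0 = (7 - 3*(-1 - 806)/(8*13))*0 = (7 - 3*(-807)/(8*13))*0 = (7 - 3*(-807/104))*0 = (7 + 2421/104)*0 = (3149/104)*0 = 0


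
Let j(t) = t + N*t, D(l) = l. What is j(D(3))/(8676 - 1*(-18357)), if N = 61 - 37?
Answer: 25/9011 ≈ 0.0027744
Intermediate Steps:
N = 24
j(t) = 25*t (j(t) = t + 24*t = 25*t)
j(D(3))/(8676 - 1*(-18357)) = (25*3)/(8676 - 1*(-18357)) = 75/(8676 + 18357) = 75/27033 = 75*(1/27033) = 25/9011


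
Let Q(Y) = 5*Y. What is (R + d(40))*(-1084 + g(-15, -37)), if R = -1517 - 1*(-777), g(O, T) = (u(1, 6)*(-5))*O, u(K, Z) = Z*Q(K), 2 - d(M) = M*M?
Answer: -2726108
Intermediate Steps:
d(M) = 2 - M² (d(M) = 2 - M*M = 2 - M²)
u(K, Z) = 5*K*Z (u(K, Z) = Z*(5*K) = 5*K*Z)
g(O, T) = -150*O (g(O, T) = ((5*1*6)*(-5))*O = (30*(-5))*O = -150*O)
R = -740 (R = -1517 + 777 = -740)
(R + d(40))*(-1084 + g(-15, -37)) = (-740 + (2 - 1*40²))*(-1084 - 150*(-15)) = (-740 + (2 - 1*1600))*(-1084 + 2250) = (-740 + (2 - 1600))*1166 = (-740 - 1598)*1166 = -2338*1166 = -2726108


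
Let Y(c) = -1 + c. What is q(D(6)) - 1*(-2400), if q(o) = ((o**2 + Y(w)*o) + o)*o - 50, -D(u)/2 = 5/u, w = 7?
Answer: 63850/27 ≈ 2364.8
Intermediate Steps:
D(u) = -10/u
q(o) = -50 + o*(o**2 + 7*o) (q(o) = ((o**2 + (-1 + 7)*o) + o)*o - 50 = ((o**2 + 6*o) + o)*o - 50 = (o**2 + 7*o)*o - 50 = o*(o**2 + 7*o) - 50 = -50 + o*(o**2 + 7*o))
q(D(6)) - 1*(-2400) = (-50 + (-10/6)**3 + 7*(-10/6)**2) - 1*(-2400) = (-50 + (-10*1/6)**3 + 7*(-10*1/6)**2) + 2400 = (-50 + (-5/3)**3 + 7*(-5/3)**2) + 2400 = (-50 - 125/27 + 7*(25/9)) + 2400 = (-50 - 125/27 + 175/9) + 2400 = -950/27 + 2400 = 63850/27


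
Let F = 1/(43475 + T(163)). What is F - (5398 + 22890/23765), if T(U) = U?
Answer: -22853195567/4232886 ≈ -5399.0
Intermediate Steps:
F = 1/43638 (F = 1/(43475 + 163) = 1/43638 ≈ 2.2916e-5)
F - (5398 + 22890/23765) = 1/43638 - (5398 + 22890/23765) = 1/43638 - (5398 + 22890*(1/23765)) = 1/43638 - (5398 + 654/679) = 1/43638 - 1*3665896/679 = 1/43638 - 3665896/679 = -22853195567/4232886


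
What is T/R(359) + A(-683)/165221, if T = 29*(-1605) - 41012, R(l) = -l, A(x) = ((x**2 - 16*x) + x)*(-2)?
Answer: 14123960085/59314339 ≈ 238.12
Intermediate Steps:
A(x) = -2*x**2 + 30*x (A(x) = (x**2 - 15*x)*(-2) = -2*x**2 + 30*x)
T = -87557 (T = -46545 - 41012 = -87557)
T/R(359) + A(-683)/165221 = -87557/((-1*359)) + (2*(-683)*(15 - 1*(-683)))/165221 = -87557/(-359) + (2*(-683)*(15 + 683))*(1/165221) = -87557*(-1/359) + (2*(-683)*698)*(1/165221) = 87557/359 - 953468*1/165221 = 87557/359 - 953468/165221 = 14123960085/59314339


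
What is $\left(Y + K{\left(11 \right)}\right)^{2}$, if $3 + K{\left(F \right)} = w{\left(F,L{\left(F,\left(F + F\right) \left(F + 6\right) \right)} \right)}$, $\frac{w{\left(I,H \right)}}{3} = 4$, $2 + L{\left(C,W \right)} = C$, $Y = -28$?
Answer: $361$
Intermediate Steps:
$L{\left(C,W \right)} = -2 + C$
$w{\left(I,H \right)} = 12$ ($w{\left(I,H \right)} = 3 \cdot 4 = 12$)
$K{\left(F \right)} = 9$ ($K{\left(F \right)} = -3 + 12 = 9$)
$\left(Y + K{\left(11 \right)}\right)^{2} = \left(-28 + 9\right)^{2} = \left(-19\right)^{2} = 361$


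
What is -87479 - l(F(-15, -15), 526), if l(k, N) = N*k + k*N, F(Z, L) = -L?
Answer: -103259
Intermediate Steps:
l(k, N) = 2*N*k (l(k, N) = N*k + N*k = 2*N*k)
-87479 - l(F(-15, -15), 526) = -87479 - 2*526*(-1*(-15)) = -87479 - 2*526*15 = -87479 - 1*15780 = -87479 - 15780 = -103259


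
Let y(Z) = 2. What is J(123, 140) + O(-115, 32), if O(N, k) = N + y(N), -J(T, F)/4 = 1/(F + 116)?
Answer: -7233/64 ≈ -113.02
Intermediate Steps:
J(T, F) = -4/(116 + F) (J(T, F) = -4/(F + 116) = -4/(116 + F))
O(N, k) = 2 + N (O(N, k) = N + 2 = 2 + N)
J(123, 140) + O(-115, 32) = -4/(116 + 140) + (2 - 115) = -4/256 - 113 = -4*1/256 - 113 = -1/64 - 113 = -7233/64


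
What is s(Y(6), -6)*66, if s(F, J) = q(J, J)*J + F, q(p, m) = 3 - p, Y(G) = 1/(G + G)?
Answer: -7117/2 ≈ -3558.5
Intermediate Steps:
Y(G) = 1/(2*G)
s(F, J) = F + J*(3 - J) (s(F, J) = (3 - J)*J + F = J*(3 - J) + F = F + J*(3 - J))
s(Y(6), -6)*66 = ((1/2)/6 - 1*(-6)*(-3 - 6))*66 = ((1/2)*(1/6) - 1*(-6)*(-9))*66 = (1/12 - 54)*66 = -647/12*66 = -7117/2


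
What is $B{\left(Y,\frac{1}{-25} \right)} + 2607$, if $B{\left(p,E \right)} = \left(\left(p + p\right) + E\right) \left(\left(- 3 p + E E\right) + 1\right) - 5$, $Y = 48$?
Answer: $- \frac{173751976}{15625} \approx -11120.0$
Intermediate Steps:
$B{\left(p,E \right)} = -5 + \left(E + 2 p\right) \left(1 + E^{2} - 3 p\right)$ ($B{\left(p,E \right)} = \left(2 p + E\right) \left(\left(- 3 p + E^{2}\right) + 1\right) - 5 = \left(E + 2 p\right) \left(\left(E^{2} - 3 p\right) + 1\right) - 5 = \left(E + 2 p\right) \left(1 + E^{2} - 3 p\right) - 5 = -5 + \left(E + 2 p\right) \left(1 + E^{2} - 3 p\right)$)
$B{\left(Y,\frac{1}{-25} \right)} + 2607 = \left(-5 + \frac{1}{-25} + \left(\frac{1}{-25}\right)^{3} - 6 \cdot 48^{2} + 2 \cdot 48 - 3 \frac{1}{-25} \cdot 48 + 2 \cdot 48 \left(\frac{1}{-25}\right)^{2}\right) + 2607 = \left(-5 - \frac{1}{25} + \left(- \frac{1}{25}\right)^{3} - 13824 + 96 - \left(- \frac{3}{25}\right) 48 + 2 \cdot 48 \left(- \frac{1}{25}\right)^{2}\right) + 2607 = \left(-5 - \frac{1}{25} - \frac{1}{15625} - 13824 + 96 + \frac{144}{25} + 2 \cdot 48 \cdot \frac{1}{625}\right) + 2607 = \left(-5 - \frac{1}{25} - \frac{1}{15625} - 13824 + 96 + \frac{144}{25} + \frac{96}{625}\right) + 2607 = - \frac{214486351}{15625} + 2607 = - \frac{173751976}{15625}$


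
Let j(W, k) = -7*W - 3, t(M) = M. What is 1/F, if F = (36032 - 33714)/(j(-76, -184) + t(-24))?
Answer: 505/2318 ≈ 0.21786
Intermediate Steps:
j(W, k) = -3 - 7*W
F = 2318/505 (F = (36032 - 33714)/((-3 - 7*(-76)) - 24) = 2318/((-3 + 532) - 24) = 2318/(529 - 24) = 2318/505 ≈ 4.5901)
1/F = 1/(2318/505) = 505/2318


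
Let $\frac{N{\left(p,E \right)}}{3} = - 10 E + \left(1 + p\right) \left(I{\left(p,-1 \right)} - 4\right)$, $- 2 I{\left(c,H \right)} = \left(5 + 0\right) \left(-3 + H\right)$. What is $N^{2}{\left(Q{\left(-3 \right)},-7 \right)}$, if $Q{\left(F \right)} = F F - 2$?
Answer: $125316$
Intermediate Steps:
$Q{\left(F \right)} = -2 + F^{2}$ ($Q{\left(F \right)} = F^{2} - 2 = -2 + F^{2}$)
$I{\left(c,H \right)} = \frac{15}{2} - \frac{5 H}{2}$ ($I{\left(c,H \right)} = - \frac{\left(5 + 0\right) \left(-3 + H\right)}{2} = - \frac{5 \left(-3 + H\right)}{2} = - \frac{-15 + 5 H}{2} = \frac{15}{2} - \frac{5 H}{2}$)
$N{\left(p,E \right)} = 18 - 30 E + 18 p$ ($N{\left(p,E \right)} = 3 \left(- 10 E + \left(1 + p\right) \left(\left(\frac{15}{2} - - \frac{5}{2}\right) - 4\right)\right) = 3 \left(- 10 E + \left(1 + p\right) \left(\left(\frac{15}{2} + \frac{5}{2}\right) - 4\right)\right) = 3 \left(- 10 E + \left(1 + p\right) \left(10 - 4\right)\right) = 3 \left(- 10 E + \left(1 + p\right) 6\right) = 3 \left(- 10 E + \left(6 + 6 p\right)\right) = 3 \left(6 - 10 E + 6 p\right) = 18 - 30 E + 18 p$)
$N^{2}{\left(Q{\left(-3 \right)},-7 \right)} = \left(18 - -210 + 18 \left(-2 + \left(-3\right)^{2}\right)\right)^{2} = \left(18 + 210 + 18 \left(-2 + 9\right)\right)^{2} = \left(18 + 210 + 18 \cdot 7\right)^{2} = \left(18 + 210 + 126\right)^{2} = 354^{2} = 125316$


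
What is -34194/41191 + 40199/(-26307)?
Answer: -2555378567/1083611637 ≈ -2.3582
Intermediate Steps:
-34194/41191 + 40199/(-26307) = -34194*1/41191 + 40199*(-1/26307) = -34194/41191 - 40199/26307 = -2555378567/1083611637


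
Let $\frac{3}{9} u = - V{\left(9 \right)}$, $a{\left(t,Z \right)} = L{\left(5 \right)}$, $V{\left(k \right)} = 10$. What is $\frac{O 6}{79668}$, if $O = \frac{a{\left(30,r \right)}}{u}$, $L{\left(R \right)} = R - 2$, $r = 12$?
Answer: $- \frac{1}{132780} \approx -7.5313 \cdot 10^{-6}$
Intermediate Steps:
$L{\left(R \right)} = -2 + R$
$a{\left(t,Z \right)} = 3$ ($a{\left(t,Z \right)} = -2 + 5 = 3$)
$u = -30$ ($u = 3 \left(\left(-1\right) 10\right) = 3 \left(-10\right) = -30$)
$O = - \frac{1}{10}$ ($O = \frac{3}{-30} = 3 \left(- \frac{1}{30}\right) = - \frac{1}{10} \approx -0.1$)
$\frac{O 6}{79668} = \frac{\left(- \frac{1}{10}\right) 6}{79668} = \left(- \frac{3}{5}\right) \frac{1}{79668} = - \frac{1}{132780}$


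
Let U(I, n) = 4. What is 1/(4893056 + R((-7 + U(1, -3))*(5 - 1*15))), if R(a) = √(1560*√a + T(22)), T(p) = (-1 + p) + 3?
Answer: 1/(4893056 + √(24 + 1560*√30)) ≈ 2.0437e-7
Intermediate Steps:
T(p) = 2 + p
R(a) = √(24 + 1560*√a) (R(a) = √(1560*√a + (2 + 22)) = √(1560*√a + 24) = √(24 + 1560*√a))
1/(4893056 + R((-7 + U(1, -3))*(5 - 1*15))) = 1/(4893056 + 2*√(6 + 390*√((-7 + 4)*(5 - 1*15)))) = 1/(4893056 + 2*√(6 + 390*√(-3*(5 - 15)))) = 1/(4893056 + 2*√(6 + 390*√(-3*(-10)))) = 1/(4893056 + 2*√(6 + 390*√30))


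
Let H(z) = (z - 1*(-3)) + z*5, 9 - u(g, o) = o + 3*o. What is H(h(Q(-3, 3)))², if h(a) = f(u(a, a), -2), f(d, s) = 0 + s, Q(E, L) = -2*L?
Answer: 81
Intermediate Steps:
u(g, o) = 9 - 4*o (u(g, o) = 9 - (o + 3*o) = 9 - 4*o)
f(d, s) = s
h(a) = -2
H(z) = 3 + 6*z (H(z) = (z + 3) + 5*z = (3 + z) + 5*z = 3 + 6*z)
H(h(Q(-3, 3)))² = (3 + 6*(-2))² = (3 - 12)² = (-9)² = 81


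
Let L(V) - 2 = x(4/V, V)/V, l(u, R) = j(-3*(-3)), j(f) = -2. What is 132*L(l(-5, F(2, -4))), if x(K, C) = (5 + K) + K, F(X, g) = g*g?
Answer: 198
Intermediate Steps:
F(X, g) = g**2
x(K, C) = 5 + 2*K
l(u, R) = -2
L(V) = 2 + (5 + 8/V)/V (L(V) = 2 + (5 + 2*(4/V))/V = 2 + (5 + 8/V)/V)
132*L(l(-5, F(2, -4))) = 132*(2 + 5/(-2) + 8/(-2)**2) = 132*(2 + 5*(-1/2) + 8*(1/4)) = 132*(2 - 5/2 + 2) = 132*(3/2) = 198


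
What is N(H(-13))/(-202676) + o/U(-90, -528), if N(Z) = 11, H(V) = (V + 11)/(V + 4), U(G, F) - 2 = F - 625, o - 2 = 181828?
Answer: -36852589741/233280076 ≈ -157.98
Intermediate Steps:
o = 181830 (o = 2 + 181828 = 181830)
U(G, F) = -623 + F (U(G, F) = 2 + (F - 625) = 2 + (-625 + F) = -623 + F)
H(V) = (11 + V)/(4 + V)
N(H(-13))/(-202676) + o/U(-90, -528) = 11/(-202676) + 181830/(-623 - 528) = 11*(-1/202676) + 181830/(-1151) = -11/202676 + 181830*(-1/1151) = -11/202676 - 181830/1151 = -36852589741/233280076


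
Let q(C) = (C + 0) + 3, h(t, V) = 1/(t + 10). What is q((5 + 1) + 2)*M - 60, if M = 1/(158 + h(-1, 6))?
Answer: -85281/1423 ≈ -59.930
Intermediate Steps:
h(t, V) = 1/(10 + t)
q(C) = 3 + C (q(C) = C + 3 = 3 + C)
M = 9/1423 (M = 1/(158 + 1/(10 - 1)) = 1/(158 + 1/9) = 1/(1423/9) = 9/1423 ≈ 0.0063247)
q((5 + 1) + 2)*M - 60 = (3 + ((5 + 1) + 2))*(9/1423) - 60 = (3 + (6 + 2))*(9/1423) - 60 = (3 + 8)*(9/1423) - 60 = 11*(9/1423) - 60 = 99/1423 - 60 = -85281/1423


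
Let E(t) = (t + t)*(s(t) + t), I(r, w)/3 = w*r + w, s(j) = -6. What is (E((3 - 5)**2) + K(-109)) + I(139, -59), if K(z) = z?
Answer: -24905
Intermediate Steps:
I(r, w) = 3*w + 3*r*w (I(r, w) = 3*(w*r + w) = 3*(r*w + w) = 3*(w + r*w) = 3*w + 3*r*w)
E(t) = 2*t*(-6 + t) (E(t) = (t + t)*(-6 + t) = (2*t)*(-6 + t) = 2*t*(-6 + t))
(E((3 - 5)**2) + K(-109)) + I(139, -59) = (2*(3 - 5)**2*(-6 + (3 - 5)**2) - 109) + 3*(-59)*(1 + 139) = (2*(-2)**2*(-6 + (-2)**2) - 109) + 3*(-59)*140 = (2*4*(-6 + 4) - 109) - 24780 = (2*4*(-2) - 109) - 24780 = (-16 - 109) - 24780 = -125 - 24780 = -24905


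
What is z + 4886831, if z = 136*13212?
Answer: 6683663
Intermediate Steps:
z = 1796832
z + 4886831 = 1796832 + 4886831 = 6683663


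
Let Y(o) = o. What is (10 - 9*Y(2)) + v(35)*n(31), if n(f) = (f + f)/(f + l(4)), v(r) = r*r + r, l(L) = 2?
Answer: 25952/11 ≈ 2359.3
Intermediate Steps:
v(r) = r + r**2 (v(r) = r**2 + r = r + r**2)
n(f) = 2*f/(2 + f) (n(f) = (f + f)/(f + 2) = (2*f)/(2 + f) = 2*f/(2 + f))
(10 - 9*Y(2)) + v(35)*n(31) = (10 - 9*2) + (35*(1 + 35))*(2*31/(2 + 31)) = (10 - 18) + (35*36)*(2*31/33) = -8 + 1260*(2*31*(1/33)) = -8 + 1260*(62/33) = -8 + 26040/11 = 25952/11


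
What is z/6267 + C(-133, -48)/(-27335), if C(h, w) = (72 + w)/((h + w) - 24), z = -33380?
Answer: -187050521092/35118231225 ≈ -5.3263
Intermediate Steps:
C(h, w) = (72 + w)/(-24 + h + w)
z/6267 + C(-133, -48)/(-27335) = -33380/6267 + ((72 - 48)/(-24 - 133 - 48))/(-27335) = -33380*1/6267 + (24/(-205))*(-1/27335) = -33380/6267 - 1/205*24*(-1/27335) = -33380/6267 - 24/205*(-1/27335) = -33380/6267 + 24/5603675 = -187050521092/35118231225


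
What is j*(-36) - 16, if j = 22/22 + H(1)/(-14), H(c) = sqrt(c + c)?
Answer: -52 + 18*sqrt(2)/7 ≈ -48.363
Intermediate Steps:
H(c) = sqrt(2)*sqrt(c) (H(c) = sqrt(2*c) = sqrt(2)*sqrt(c))
j = 1 - sqrt(2)/14 (j = 22/22 + (sqrt(2)*sqrt(1))/(-14) = 22*(1/22) + (sqrt(2)*1)*(-1/14) = 1 + sqrt(2)*(-1/14) = 1 - sqrt(2)/14 ≈ 0.89898)
j*(-36) - 16 = (1 - sqrt(2)/14)*(-36) - 16 = (-36 + 18*sqrt(2)/7) - 16 = -52 + 18*sqrt(2)/7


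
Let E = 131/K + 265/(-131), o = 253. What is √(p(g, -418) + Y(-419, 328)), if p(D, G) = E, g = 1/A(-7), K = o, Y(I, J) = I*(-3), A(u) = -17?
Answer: √1379108964981/33143 ≈ 35.433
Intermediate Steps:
Y(I, J) = -3*I
K = 253
E = -49884/33143 (E = 131/253 + 265/(-131) = 131*(1/253) + 265*(-1/131) = 131/253 - 265/131 = -49884/33143 ≈ -1.5051)
g = -1/17 (g = 1/(-17) = -1/17 ≈ -0.058824)
p(D, G) = -49884/33143
√(p(g, -418) + Y(-419, 328)) = √(-49884/33143 - 3*(-419)) = √(-49884/33143 + 1257) = √(41610867/33143) = √1379108964981/33143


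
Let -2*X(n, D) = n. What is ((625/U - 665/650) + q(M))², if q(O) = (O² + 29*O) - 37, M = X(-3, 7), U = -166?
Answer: 7309737009/465696400 ≈ 15.696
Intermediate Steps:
X(n, D) = -n/2
M = 3/2 (M = -½*(-3) = 3/2 ≈ 1.5000)
q(O) = -37 + O² + 29*O
((625/U - 665/650) + q(M))² = ((625/(-166) - 665/650) + (-37 + (3/2)² + 29*(3/2)))² = ((625*(-1/166) - 665*1/650) + (-37 + 9/4 + 87/2))² = ((-625/166 - 133/130) + 35/4)² = (-25832/5395 + 35/4)² = (85497/21580)² = 7309737009/465696400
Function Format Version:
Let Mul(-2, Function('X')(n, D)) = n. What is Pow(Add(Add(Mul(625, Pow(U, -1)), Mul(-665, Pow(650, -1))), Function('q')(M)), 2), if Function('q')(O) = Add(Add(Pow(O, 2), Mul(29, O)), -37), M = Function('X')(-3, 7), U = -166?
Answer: Rational(7309737009, 465696400) ≈ 15.696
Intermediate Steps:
Function('X')(n, D) = Mul(Rational(-1, 2), n)
M = Rational(3, 2) (M = Mul(Rational(-1, 2), -3) = Rational(3, 2) ≈ 1.5000)
Function('q')(O) = Add(-37, Pow(O, 2), Mul(29, O))
Pow(Add(Add(Mul(625, Pow(U, -1)), Mul(-665, Pow(650, -1))), Function('q')(M)), 2) = Pow(Add(Add(Mul(625, Pow(-166, -1)), Mul(-665, Pow(650, -1))), Add(-37, Pow(Rational(3, 2), 2), Mul(29, Rational(3, 2)))), 2) = Pow(Add(Add(Mul(625, Rational(-1, 166)), Mul(-665, Rational(1, 650))), Add(-37, Rational(9, 4), Rational(87, 2))), 2) = Pow(Add(Add(Rational(-625, 166), Rational(-133, 130)), Rational(35, 4)), 2) = Pow(Add(Rational(-25832, 5395), Rational(35, 4)), 2) = Pow(Rational(85497, 21580), 2) = Rational(7309737009, 465696400)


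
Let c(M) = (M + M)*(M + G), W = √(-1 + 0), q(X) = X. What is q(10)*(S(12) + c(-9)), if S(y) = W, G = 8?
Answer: 180 + 10*I ≈ 180.0 + 10.0*I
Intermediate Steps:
W = I (W = √(-1) = I ≈ 1.0*I)
c(M) = 2*M*(8 + M) (c(M) = (M + M)*(M + 8) = (2*M)*(8 + M) = 2*M*(8 + M))
S(y) = I
q(10)*(S(12) + c(-9)) = 10*(I + 2*(-9)*(8 - 9)) = 10*(I + 2*(-9)*(-1)) = 10*(I + 18) = 10*(18 + I) = 180 + 10*I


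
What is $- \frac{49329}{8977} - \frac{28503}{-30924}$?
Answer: $- \frac{141064285}{30844972} \approx -4.5733$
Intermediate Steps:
$- \frac{49329}{8977} - \frac{28503}{-30924} = \left(-49329\right) \frac{1}{8977} - - \frac{3167}{3436} = - \frac{49329}{8977} + \frac{3167}{3436} = - \frac{141064285}{30844972}$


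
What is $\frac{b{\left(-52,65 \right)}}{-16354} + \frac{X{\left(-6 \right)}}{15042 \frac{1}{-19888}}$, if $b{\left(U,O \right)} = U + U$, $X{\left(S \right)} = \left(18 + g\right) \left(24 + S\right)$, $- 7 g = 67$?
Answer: $- \frac{2214120508}{11038321} \approx -200.58$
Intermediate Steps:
$g = - \frac{67}{7}$ ($g = \left(- \frac{1}{7}\right) 67 = - \frac{67}{7} \approx -9.5714$)
$X{\left(S \right)} = \frac{1416}{7} + \frac{59 S}{7}$ ($X{\left(S \right)} = \left(18 - \frac{67}{7}\right) \left(24 + S\right) = \frac{59 \left(24 + S\right)}{7} = \frac{1416}{7} + \frac{59 S}{7}$)
$b{\left(U,O \right)} = 2 U$
$\frac{b{\left(-52,65 \right)}}{-16354} + \frac{X{\left(-6 \right)}}{15042 \frac{1}{-19888}} = \frac{2 \left(-52\right)}{-16354} + \frac{\frac{1416}{7} + \frac{59}{7} \left(-6\right)}{15042 \frac{1}{-19888}} = \left(-104\right) \left(- \frac{1}{16354}\right) + \frac{\frac{1416}{7} - \frac{354}{7}}{15042 \left(- \frac{1}{19888}\right)} = \frac{4}{629} + \frac{1062}{7 \left(- \frac{7521}{9944}\right)} = \frac{4}{629} + \frac{1062}{7} \left(- \frac{9944}{7521}\right) = \frac{4}{629} - \frac{3520176}{17549} = - \frac{2214120508}{11038321}$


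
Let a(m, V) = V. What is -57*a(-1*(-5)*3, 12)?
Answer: -684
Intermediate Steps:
-57*a(-1*(-5)*3, 12) = -57*12 = -684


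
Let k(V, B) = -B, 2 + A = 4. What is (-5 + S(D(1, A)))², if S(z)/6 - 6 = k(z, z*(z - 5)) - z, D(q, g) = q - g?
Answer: 1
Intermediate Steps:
A = 2 (A = -2 + 4 = 2)
S(z) = 36 - 6*z - 6*z*(-5 + z) (S(z) = 36 + 6*(-z*(z - 5) - z) = 36 + 6*(-z*(-5 + z) - z) = 36 + 6*(-z - z*(-5 + z)) = 36 + (-6*z - 6*z*(-5 + z)) = 36 - 6*z - 6*z*(-5 + z))
(-5 + S(D(1, A)))² = (-5 + (36 - 6*(1 - 1*2) - 6*(1 - 1*2)*(-5 + (1 - 1*2))))² = (-5 + (36 - 6*(1 - 2) - 6*(1 - 2)*(-5 + (1 - 2))))² = (-5 + (36 - 6*(-1) - 6*(-1)*(-5 - 1)))² = (-5 + (36 + 6 - 6*(-1)*(-6)))² = (-5 + (36 + 6 - 36))² = (-5 + 6)² = 1² = 1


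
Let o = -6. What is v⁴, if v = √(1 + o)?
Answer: 25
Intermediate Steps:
v = I*√5 (v = √(1 - 6) = √(-5) = I*√5 ≈ 2.2361*I)
v⁴ = (I*√5)⁴ = 25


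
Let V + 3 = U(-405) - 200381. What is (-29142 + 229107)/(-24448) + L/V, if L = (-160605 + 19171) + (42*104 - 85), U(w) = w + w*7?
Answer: -4670575689/622274944 ≈ -7.5056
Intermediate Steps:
U(w) = 8*w (U(w) = w + 7*w = 8*w)
V = -203624 (V = -3 + (8*(-405) - 200381) = -3 + (-3240 - 200381) = -3 - 203621 = -203624)
L = -137151 (L = -141434 + (4368 - 85) = -141434 + 4283 = -137151)
(-29142 + 229107)/(-24448) + L/V = (-29142 + 229107)/(-24448) - 137151/(-203624) = 199965*(-1/24448) - 137151*(-1/203624) = -199965/24448 + 137151/203624 = -4670575689/622274944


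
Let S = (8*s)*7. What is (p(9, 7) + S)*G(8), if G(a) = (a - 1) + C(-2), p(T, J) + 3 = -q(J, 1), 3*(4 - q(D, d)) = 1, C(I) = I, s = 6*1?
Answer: 4940/3 ≈ 1646.7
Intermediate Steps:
s = 6
S = 336 (S = (8*6)*7 = 48*7 = 336)
q(D, d) = 11/3 (q(D, d) = 4 - 1/3*1 = 4 - 1/3 = 11/3)
p(T, J) = -20/3 (p(T, J) = -3 - 1*11/3 = -3 - 11/3 = -20/3)
G(a) = -3 + a (G(a) = (a - 1) - 2 = (-1 + a) - 2 = -3 + a)
(p(9, 7) + S)*G(8) = (-20/3 + 336)*(-3 + 8) = (988/3)*5 = 4940/3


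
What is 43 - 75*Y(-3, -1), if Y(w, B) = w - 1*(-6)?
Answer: -182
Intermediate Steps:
Y(w, B) = 6 + w (Y(w, B) = w + 6 = 6 + w)
43 - 75*Y(-3, -1) = 43 - 75*(6 - 3) = 43 - 75*3 = 43 - 225 = -182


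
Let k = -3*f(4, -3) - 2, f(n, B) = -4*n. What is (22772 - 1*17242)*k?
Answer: 254380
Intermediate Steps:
k = 46 (k = -(-12)*4 - 2 = -3*(-16) - 2 = 48 - 2 = 46)
(22772 - 1*17242)*k = (22772 - 1*17242)*46 = (22772 - 17242)*46 = 5530*46 = 254380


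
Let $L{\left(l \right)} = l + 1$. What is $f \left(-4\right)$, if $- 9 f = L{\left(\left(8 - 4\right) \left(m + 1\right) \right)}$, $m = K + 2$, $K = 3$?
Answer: $\frac{100}{9} \approx 11.111$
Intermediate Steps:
$m = 5$ ($m = 3 + 2 = 5$)
$L{\left(l \right)} = 1 + l$
$f = - \frac{25}{9}$ ($f = - \frac{1 + \left(8 - 4\right) \left(5 + 1\right)}{9} = - \frac{1 + 4 \cdot 6}{9} = - \frac{1 + 24}{9} = \left(- \frac{1}{9}\right) 25 = - \frac{25}{9} \approx -2.7778$)
$f \left(-4\right) = \left(- \frac{25}{9}\right) \left(-4\right) = \frac{100}{9}$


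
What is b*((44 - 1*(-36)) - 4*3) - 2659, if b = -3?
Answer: -2863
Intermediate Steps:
b*((44 - 1*(-36)) - 4*3) - 2659 = -3*((44 - 1*(-36)) - 4*3) - 2659 = -3*((44 + 36) - 12) - 2659 = -3*(80 - 12) - 2659 = -3*68 - 2659 = -204 - 2659 = -2863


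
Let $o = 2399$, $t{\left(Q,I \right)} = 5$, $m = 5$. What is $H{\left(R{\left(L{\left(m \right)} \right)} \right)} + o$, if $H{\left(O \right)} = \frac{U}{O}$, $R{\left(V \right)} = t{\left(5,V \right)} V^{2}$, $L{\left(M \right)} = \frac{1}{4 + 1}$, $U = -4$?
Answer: $2379$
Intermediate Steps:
$L{\left(M \right)} = \frac{1}{5}$
$R{\left(V \right)} = 5 V^{2}$
$H{\left(O \right)} = - \frac{4}{O}$
$H{\left(R{\left(L{\left(m \right)} \right)} \right)} + o = - \frac{4}{5 \left(\frac{1}{5}\right)^{2}} + 2399 = - \frac{4}{5 \cdot \frac{1}{25}} + 2399 = - 4 \frac{1}{\frac{1}{5}} + 2399 = \left(-4\right) 5 + 2399 = -20 + 2399 = 2379$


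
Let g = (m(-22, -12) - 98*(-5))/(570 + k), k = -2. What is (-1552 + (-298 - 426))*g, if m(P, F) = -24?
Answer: -132577/71 ≈ -1867.3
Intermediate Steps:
g = 233/284 (g = (-24 - 98*(-5))/(570 - 2) = (-24 + 490)/568 = 466*(1/568) = 233/284 ≈ 0.82042)
(-1552 + (-298 - 426))*g = (-1552 + (-298 - 426))*(233/284) = (-1552 - 724)*(233/284) = -2276*233/284 = -132577/71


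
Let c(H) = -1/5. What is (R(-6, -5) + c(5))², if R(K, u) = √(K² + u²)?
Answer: 1526/25 - 2*√61/5 ≈ 57.916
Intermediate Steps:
c(H) = -⅕ (c(H) = -1*⅕ = -⅕)
(R(-6, -5) + c(5))² = (√((-6)² + (-5)²) - ⅕)² = (√(36 + 25) - ⅕)² = (√61 - ⅕)² = (-⅕ + √61)²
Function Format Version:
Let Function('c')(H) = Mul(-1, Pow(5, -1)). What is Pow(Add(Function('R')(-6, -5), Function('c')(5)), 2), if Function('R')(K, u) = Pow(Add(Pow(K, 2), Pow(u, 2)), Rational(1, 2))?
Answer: Add(Rational(1526, 25), Mul(Rational(-2, 5), Pow(61, Rational(1, 2)))) ≈ 57.916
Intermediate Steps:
Function('c')(H) = Rational(-1, 5) (Function('c')(H) = Mul(-1, Rational(1, 5)) = Rational(-1, 5))
Pow(Add(Function('R')(-6, -5), Function('c')(5)), 2) = Pow(Add(Pow(Add(Pow(-6, 2), Pow(-5, 2)), Rational(1, 2)), Rational(-1, 5)), 2) = Pow(Add(Pow(Add(36, 25), Rational(1, 2)), Rational(-1, 5)), 2) = Pow(Add(Pow(61, Rational(1, 2)), Rational(-1, 5)), 2) = Pow(Add(Rational(-1, 5), Pow(61, Rational(1, 2))), 2)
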